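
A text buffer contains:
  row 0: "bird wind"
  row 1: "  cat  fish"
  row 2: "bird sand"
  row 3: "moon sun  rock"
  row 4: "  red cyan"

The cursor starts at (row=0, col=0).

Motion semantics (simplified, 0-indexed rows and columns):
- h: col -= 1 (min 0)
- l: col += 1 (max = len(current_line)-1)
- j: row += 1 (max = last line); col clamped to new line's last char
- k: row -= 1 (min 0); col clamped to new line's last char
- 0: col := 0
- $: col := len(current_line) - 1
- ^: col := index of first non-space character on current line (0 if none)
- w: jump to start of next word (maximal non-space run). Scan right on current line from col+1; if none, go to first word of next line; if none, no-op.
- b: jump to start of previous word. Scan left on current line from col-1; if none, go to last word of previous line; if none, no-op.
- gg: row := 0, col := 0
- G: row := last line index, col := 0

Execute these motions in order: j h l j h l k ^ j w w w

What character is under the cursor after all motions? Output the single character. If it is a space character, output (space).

After 1 (j): row=1 col=0 char='_'
After 2 (h): row=1 col=0 char='_'
After 3 (l): row=1 col=1 char='_'
After 4 (j): row=2 col=1 char='i'
After 5 (h): row=2 col=0 char='b'
After 6 (l): row=2 col=1 char='i'
After 7 (k): row=1 col=1 char='_'
After 8 (^): row=1 col=2 char='c'
After 9 (j): row=2 col=2 char='r'
After 10 (w): row=2 col=5 char='s'
After 11 (w): row=3 col=0 char='m'
After 12 (w): row=3 col=5 char='s'

Answer: s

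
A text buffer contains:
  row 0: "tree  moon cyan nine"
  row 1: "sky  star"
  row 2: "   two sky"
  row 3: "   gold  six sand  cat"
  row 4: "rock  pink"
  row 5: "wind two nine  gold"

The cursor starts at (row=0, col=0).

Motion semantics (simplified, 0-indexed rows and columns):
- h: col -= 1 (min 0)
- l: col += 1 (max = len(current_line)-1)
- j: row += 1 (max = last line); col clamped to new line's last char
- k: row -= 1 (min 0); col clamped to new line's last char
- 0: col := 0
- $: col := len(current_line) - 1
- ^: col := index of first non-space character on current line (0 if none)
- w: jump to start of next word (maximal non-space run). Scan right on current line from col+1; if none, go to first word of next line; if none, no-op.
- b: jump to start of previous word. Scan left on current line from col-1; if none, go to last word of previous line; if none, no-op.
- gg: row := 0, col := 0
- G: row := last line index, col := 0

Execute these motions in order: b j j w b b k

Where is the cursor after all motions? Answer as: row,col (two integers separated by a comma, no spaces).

Answer: 0,0

Derivation:
After 1 (b): row=0 col=0 char='t'
After 2 (j): row=1 col=0 char='s'
After 3 (j): row=2 col=0 char='_'
After 4 (w): row=2 col=3 char='t'
After 5 (b): row=1 col=5 char='s'
After 6 (b): row=1 col=0 char='s'
After 7 (k): row=0 col=0 char='t'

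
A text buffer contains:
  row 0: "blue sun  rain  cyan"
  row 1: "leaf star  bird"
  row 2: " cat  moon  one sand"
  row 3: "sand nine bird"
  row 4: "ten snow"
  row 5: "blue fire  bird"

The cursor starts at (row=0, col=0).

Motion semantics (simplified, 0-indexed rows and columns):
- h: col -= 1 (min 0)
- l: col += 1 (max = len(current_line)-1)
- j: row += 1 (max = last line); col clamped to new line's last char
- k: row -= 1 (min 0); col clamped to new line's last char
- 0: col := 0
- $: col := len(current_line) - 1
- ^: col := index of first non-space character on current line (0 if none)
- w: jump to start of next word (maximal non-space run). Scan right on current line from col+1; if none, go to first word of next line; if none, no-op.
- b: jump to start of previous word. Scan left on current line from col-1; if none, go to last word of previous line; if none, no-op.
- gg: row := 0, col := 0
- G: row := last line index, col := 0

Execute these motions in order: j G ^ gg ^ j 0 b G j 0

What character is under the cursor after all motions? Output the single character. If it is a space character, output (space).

Answer: b

Derivation:
After 1 (j): row=1 col=0 char='l'
After 2 (G): row=5 col=0 char='b'
After 3 (^): row=5 col=0 char='b'
After 4 (gg): row=0 col=0 char='b'
After 5 (^): row=0 col=0 char='b'
After 6 (j): row=1 col=0 char='l'
After 7 (0): row=1 col=0 char='l'
After 8 (b): row=0 col=16 char='c'
After 9 (G): row=5 col=0 char='b'
After 10 (j): row=5 col=0 char='b'
After 11 (0): row=5 col=0 char='b'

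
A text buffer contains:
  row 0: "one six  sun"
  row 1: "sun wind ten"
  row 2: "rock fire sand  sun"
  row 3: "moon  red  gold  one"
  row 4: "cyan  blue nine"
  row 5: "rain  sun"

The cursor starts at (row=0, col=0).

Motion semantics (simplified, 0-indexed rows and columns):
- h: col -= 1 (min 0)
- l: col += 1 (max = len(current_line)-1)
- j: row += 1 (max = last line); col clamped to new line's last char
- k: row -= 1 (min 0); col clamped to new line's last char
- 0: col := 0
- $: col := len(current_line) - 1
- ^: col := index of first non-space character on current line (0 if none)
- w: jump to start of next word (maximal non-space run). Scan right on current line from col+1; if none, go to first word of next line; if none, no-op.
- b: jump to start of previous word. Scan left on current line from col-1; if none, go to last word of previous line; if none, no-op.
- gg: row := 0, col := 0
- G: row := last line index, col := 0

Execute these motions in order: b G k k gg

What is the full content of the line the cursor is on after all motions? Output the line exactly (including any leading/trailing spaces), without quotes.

Answer: one six  sun

Derivation:
After 1 (b): row=0 col=0 char='o'
After 2 (G): row=5 col=0 char='r'
After 3 (k): row=4 col=0 char='c'
After 4 (k): row=3 col=0 char='m'
After 5 (gg): row=0 col=0 char='o'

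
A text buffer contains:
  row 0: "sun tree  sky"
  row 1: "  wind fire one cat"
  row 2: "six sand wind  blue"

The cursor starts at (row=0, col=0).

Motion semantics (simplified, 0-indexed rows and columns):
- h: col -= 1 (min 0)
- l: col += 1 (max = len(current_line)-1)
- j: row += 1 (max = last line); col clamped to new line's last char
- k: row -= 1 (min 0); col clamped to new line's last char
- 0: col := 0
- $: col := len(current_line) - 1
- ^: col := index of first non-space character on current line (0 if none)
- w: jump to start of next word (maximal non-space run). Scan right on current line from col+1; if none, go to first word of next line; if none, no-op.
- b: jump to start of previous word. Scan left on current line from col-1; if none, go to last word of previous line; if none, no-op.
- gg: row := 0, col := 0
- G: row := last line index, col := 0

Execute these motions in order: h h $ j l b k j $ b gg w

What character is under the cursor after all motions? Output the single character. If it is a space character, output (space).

Answer: t

Derivation:
After 1 (h): row=0 col=0 char='s'
After 2 (h): row=0 col=0 char='s'
After 3 ($): row=0 col=12 char='y'
After 4 (j): row=1 col=12 char='o'
After 5 (l): row=1 col=13 char='n'
After 6 (b): row=1 col=12 char='o'
After 7 (k): row=0 col=12 char='y'
After 8 (j): row=1 col=12 char='o'
After 9 ($): row=1 col=18 char='t'
After 10 (b): row=1 col=16 char='c'
After 11 (gg): row=0 col=0 char='s'
After 12 (w): row=0 col=4 char='t'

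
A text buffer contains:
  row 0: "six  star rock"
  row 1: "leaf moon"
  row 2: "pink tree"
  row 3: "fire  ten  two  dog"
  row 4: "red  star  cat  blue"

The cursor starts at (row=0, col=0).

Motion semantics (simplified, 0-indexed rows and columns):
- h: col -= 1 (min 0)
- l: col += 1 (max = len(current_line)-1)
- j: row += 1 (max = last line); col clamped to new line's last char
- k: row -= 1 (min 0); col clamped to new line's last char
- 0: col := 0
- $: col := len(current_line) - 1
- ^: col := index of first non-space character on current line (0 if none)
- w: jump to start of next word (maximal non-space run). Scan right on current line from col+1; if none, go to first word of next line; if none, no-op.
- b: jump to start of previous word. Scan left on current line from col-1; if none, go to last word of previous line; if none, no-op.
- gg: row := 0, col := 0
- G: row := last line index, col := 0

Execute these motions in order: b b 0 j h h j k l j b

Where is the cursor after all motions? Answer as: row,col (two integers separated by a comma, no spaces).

Answer: 2,0

Derivation:
After 1 (b): row=0 col=0 char='s'
After 2 (b): row=0 col=0 char='s'
After 3 (0): row=0 col=0 char='s'
After 4 (j): row=1 col=0 char='l'
After 5 (h): row=1 col=0 char='l'
After 6 (h): row=1 col=0 char='l'
After 7 (j): row=2 col=0 char='p'
After 8 (k): row=1 col=0 char='l'
After 9 (l): row=1 col=1 char='e'
After 10 (j): row=2 col=1 char='i'
After 11 (b): row=2 col=0 char='p'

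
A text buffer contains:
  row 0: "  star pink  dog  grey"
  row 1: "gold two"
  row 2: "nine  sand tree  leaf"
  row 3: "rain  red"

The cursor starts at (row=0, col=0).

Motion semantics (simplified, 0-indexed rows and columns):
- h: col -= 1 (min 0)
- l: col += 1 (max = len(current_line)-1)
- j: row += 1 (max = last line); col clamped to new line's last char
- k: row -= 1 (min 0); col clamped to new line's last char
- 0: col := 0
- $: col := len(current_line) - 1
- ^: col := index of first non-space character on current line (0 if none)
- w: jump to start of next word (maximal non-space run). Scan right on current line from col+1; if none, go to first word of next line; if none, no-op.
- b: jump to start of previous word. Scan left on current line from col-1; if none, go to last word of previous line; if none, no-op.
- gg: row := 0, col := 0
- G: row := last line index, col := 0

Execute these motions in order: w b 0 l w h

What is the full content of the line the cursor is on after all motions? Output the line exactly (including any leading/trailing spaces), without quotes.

Answer:   star pink  dog  grey

Derivation:
After 1 (w): row=0 col=2 char='s'
After 2 (b): row=0 col=2 char='s'
After 3 (0): row=0 col=0 char='_'
After 4 (l): row=0 col=1 char='_'
After 5 (w): row=0 col=2 char='s'
After 6 (h): row=0 col=1 char='_'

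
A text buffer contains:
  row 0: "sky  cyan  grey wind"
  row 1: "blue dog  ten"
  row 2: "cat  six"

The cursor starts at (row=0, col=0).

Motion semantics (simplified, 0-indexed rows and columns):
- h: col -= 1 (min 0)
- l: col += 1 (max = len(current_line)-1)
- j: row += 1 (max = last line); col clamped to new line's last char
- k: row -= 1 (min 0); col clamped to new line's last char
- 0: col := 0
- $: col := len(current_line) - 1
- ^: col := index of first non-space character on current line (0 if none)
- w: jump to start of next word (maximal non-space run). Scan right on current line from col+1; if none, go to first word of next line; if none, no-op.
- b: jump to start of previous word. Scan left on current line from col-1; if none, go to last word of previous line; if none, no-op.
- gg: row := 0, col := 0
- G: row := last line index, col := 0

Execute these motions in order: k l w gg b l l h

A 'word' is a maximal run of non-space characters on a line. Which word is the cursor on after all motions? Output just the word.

Answer: sky

Derivation:
After 1 (k): row=0 col=0 char='s'
After 2 (l): row=0 col=1 char='k'
After 3 (w): row=0 col=5 char='c'
After 4 (gg): row=0 col=0 char='s'
After 5 (b): row=0 col=0 char='s'
After 6 (l): row=0 col=1 char='k'
After 7 (l): row=0 col=2 char='y'
After 8 (h): row=0 col=1 char='k'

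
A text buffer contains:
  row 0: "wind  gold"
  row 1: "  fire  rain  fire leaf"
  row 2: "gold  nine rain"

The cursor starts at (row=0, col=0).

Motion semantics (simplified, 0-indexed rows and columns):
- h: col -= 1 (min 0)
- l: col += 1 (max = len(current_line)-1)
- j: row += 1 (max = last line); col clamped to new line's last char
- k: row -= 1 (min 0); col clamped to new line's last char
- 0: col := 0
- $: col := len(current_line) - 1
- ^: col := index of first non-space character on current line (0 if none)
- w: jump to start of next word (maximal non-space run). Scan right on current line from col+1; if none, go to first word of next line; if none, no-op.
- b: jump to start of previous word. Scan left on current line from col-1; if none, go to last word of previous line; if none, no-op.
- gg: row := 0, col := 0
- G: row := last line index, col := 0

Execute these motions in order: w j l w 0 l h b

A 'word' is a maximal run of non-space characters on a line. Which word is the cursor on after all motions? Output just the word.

After 1 (w): row=0 col=6 char='g'
After 2 (j): row=1 col=6 char='_'
After 3 (l): row=1 col=7 char='_'
After 4 (w): row=1 col=8 char='r'
After 5 (0): row=1 col=0 char='_'
After 6 (l): row=1 col=1 char='_'
After 7 (h): row=1 col=0 char='_'
After 8 (b): row=0 col=6 char='g'

Answer: gold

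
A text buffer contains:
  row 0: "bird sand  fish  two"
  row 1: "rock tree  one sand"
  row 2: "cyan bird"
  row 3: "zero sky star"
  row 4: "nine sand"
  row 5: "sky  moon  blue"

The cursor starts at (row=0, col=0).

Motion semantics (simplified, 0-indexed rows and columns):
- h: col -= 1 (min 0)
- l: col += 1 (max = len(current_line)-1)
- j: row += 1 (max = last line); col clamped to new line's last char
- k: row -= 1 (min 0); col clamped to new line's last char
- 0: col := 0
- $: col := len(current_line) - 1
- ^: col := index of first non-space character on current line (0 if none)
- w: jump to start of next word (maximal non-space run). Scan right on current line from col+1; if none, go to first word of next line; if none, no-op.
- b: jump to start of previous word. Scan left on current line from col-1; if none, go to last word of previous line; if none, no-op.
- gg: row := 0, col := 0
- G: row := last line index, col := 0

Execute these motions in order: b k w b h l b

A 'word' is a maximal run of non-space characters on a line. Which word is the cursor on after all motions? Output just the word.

Answer: bird

Derivation:
After 1 (b): row=0 col=0 char='b'
After 2 (k): row=0 col=0 char='b'
After 3 (w): row=0 col=5 char='s'
After 4 (b): row=0 col=0 char='b'
After 5 (h): row=0 col=0 char='b'
After 6 (l): row=0 col=1 char='i'
After 7 (b): row=0 col=0 char='b'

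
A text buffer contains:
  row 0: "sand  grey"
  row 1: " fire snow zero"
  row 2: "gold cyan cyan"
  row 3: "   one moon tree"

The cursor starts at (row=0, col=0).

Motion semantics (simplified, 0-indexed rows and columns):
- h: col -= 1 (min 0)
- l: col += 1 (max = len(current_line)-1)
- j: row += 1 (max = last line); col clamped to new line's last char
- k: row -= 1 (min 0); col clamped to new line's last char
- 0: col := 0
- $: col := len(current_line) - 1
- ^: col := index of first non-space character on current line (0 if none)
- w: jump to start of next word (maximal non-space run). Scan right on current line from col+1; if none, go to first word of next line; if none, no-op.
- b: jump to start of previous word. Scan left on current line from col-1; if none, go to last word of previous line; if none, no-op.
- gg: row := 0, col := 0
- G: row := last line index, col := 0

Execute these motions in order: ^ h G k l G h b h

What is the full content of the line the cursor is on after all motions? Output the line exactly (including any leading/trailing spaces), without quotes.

Answer: gold cyan cyan

Derivation:
After 1 (^): row=0 col=0 char='s'
After 2 (h): row=0 col=0 char='s'
After 3 (G): row=3 col=0 char='_'
After 4 (k): row=2 col=0 char='g'
After 5 (l): row=2 col=1 char='o'
After 6 (G): row=3 col=0 char='_'
After 7 (h): row=3 col=0 char='_'
After 8 (b): row=2 col=10 char='c'
After 9 (h): row=2 col=9 char='_'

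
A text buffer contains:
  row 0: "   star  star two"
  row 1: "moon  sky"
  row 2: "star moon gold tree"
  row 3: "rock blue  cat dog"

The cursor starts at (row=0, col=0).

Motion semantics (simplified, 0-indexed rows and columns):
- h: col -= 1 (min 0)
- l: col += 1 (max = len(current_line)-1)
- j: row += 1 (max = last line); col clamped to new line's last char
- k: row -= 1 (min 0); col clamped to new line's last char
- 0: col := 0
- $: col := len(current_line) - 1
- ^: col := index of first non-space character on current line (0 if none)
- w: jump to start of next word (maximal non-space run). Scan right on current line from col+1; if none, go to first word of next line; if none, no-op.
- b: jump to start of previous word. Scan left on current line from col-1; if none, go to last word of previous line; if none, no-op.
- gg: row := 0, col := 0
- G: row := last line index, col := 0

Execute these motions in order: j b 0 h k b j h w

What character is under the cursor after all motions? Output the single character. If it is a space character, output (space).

Answer: s

Derivation:
After 1 (j): row=1 col=0 char='m'
After 2 (b): row=0 col=14 char='t'
After 3 (0): row=0 col=0 char='_'
After 4 (h): row=0 col=0 char='_'
After 5 (k): row=0 col=0 char='_'
After 6 (b): row=0 col=0 char='_'
After 7 (j): row=1 col=0 char='m'
After 8 (h): row=1 col=0 char='m'
After 9 (w): row=1 col=6 char='s'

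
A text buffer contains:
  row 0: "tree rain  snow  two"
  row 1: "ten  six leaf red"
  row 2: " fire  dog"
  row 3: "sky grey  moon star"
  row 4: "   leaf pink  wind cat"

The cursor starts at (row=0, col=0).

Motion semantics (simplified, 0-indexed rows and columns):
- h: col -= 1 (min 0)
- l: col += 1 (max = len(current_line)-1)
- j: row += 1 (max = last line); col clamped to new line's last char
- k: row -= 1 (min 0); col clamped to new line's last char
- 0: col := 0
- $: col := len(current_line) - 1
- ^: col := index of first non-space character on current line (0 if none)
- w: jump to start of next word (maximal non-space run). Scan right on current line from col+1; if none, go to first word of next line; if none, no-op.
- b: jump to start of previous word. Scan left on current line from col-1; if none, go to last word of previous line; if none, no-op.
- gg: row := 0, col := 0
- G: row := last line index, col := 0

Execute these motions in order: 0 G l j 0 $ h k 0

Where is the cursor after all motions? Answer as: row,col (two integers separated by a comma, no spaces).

After 1 (0): row=0 col=0 char='t'
After 2 (G): row=4 col=0 char='_'
After 3 (l): row=4 col=1 char='_'
After 4 (j): row=4 col=1 char='_'
After 5 (0): row=4 col=0 char='_'
After 6 ($): row=4 col=21 char='t'
After 7 (h): row=4 col=20 char='a'
After 8 (k): row=3 col=18 char='r'
After 9 (0): row=3 col=0 char='s'

Answer: 3,0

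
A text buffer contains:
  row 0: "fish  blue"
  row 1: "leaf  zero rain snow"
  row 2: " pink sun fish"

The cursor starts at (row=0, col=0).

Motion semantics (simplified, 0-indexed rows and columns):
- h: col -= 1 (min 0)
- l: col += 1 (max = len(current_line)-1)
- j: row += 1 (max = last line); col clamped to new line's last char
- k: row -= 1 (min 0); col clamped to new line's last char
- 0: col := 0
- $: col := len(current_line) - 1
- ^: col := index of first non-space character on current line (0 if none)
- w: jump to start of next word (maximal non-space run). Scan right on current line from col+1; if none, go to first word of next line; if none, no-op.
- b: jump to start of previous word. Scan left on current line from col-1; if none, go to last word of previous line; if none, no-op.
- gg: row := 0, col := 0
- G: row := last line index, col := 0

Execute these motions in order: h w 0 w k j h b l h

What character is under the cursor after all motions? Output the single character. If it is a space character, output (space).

Answer: l

Derivation:
After 1 (h): row=0 col=0 char='f'
After 2 (w): row=0 col=6 char='b'
After 3 (0): row=0 col=0 char='f'
After 4 (w): row=0 col=6 char='b'
After 5 (k): row=0 col=6 char='b'
After 6 (j): row=1 col=6 char='z'
After 7 (h): row=1 col=5 char='_'
After 8 (b): row=1 col=0 char='l'
After 9 (l): row=1 col=1 char='e'
After 10 (h): row=1 col=0 char='l'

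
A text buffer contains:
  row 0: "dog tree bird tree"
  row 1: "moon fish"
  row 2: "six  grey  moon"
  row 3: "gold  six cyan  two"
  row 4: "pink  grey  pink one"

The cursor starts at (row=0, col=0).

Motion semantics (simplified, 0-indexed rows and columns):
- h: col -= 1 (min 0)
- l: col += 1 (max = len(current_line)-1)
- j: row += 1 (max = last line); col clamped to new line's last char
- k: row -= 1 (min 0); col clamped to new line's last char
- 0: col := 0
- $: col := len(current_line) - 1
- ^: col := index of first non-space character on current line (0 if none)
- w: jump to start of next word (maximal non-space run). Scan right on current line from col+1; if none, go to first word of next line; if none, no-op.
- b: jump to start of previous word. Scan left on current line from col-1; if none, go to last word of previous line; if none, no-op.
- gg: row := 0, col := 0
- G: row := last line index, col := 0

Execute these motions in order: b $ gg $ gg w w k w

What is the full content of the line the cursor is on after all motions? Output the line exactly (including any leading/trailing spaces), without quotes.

After 1 (b): row=0 col=0 char='d'
After 2 ($): row=0 col=17 char='e'
After 3 (gg): row=0 col=0 char='d'
After 4 ($): row=0 col=17 char='e'
After 5 (gg): row=0 col=0 char='d'
After 6 (w): row=0 col=4 char='t'
After 7 (w): row=0 col=9 char='b'
After 8 (k): row=0 col=9 char='b'
After 9 (w): row=0 col=14 char='t'

Answer: dog tree bird tree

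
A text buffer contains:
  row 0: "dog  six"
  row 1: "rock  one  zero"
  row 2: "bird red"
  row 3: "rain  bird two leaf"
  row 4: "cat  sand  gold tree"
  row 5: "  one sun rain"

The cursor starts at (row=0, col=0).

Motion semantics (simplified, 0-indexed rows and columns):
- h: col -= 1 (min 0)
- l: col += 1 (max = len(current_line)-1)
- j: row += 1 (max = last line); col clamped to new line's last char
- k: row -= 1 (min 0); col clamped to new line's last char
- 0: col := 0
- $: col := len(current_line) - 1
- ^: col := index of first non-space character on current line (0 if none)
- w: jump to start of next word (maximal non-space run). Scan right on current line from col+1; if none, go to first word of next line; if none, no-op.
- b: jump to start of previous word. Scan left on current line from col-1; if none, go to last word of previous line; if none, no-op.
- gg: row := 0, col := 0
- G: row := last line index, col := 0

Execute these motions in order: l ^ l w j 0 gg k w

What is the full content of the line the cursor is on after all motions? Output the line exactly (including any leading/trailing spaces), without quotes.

Answer: dog  six

Derivation:
After 1 (l): row=0 col=1 char='o'
After 2 (^): row=0 col=0 char='d'
After 3 (l): row=0 col=1 char='o'
After 4 (w): row=0 col=5 char='s'
After 5 (j): row=1 col=5 char='_'
After 6 (0): row=1 col=0 char='r'
After 7 (gg): row=0 col=0 char='d'
After 8 (k): row=0 col=0 char='d'
After 9 (w): row=0 col=5 char='s'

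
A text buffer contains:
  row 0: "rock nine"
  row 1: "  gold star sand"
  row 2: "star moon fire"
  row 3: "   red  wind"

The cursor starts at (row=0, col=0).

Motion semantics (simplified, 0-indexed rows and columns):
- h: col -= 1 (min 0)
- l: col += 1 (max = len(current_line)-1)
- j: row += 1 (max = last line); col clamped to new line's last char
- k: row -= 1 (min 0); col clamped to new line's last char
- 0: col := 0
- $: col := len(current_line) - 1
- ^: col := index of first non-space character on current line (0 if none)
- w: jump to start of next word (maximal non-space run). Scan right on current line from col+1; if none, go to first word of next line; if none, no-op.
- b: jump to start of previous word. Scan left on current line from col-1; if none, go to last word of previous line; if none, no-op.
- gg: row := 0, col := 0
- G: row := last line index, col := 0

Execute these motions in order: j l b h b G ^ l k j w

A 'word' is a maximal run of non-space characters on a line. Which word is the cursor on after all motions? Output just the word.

After 1 (j): row=1 col=0 char='_'
After 2 (l): row=1 col=1 char='_'
After 3 (b): row=0 col=5 char='n'
After 4 (h): row=0 col=4 char='_'
After 5 (b): row=0 col=0 char='r'
After 6 (G): row=3 col=0 char='_'
After 7 (^): row=3 col=3 char='r'
After 8 (l): row=3 col=4 char='e'
After 9 (k): row=2 col=4 char='_'
After 10 (j): row=3 col=4 char='e'
After 11 (w): row=3 col=8 char='w'

Answer: wind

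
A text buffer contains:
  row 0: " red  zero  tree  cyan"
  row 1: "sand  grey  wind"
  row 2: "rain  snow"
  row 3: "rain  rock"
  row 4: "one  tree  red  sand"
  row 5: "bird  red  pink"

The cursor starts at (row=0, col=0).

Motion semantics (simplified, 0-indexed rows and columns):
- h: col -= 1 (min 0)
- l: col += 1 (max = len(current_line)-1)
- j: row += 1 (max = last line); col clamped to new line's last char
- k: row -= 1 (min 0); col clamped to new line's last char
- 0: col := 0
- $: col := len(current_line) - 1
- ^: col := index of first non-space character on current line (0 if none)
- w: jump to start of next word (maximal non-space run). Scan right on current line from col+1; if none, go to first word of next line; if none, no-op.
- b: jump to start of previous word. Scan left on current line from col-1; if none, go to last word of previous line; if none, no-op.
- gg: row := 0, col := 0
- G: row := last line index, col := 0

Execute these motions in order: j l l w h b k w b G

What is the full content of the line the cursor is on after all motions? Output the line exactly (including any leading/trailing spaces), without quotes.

After 1 (j): row=1 col=0 char='s'
After 2 (l): row=1 col=1 char='a'
After 3 (l): row=1 col=2 char='n'
After 4 (w): row=1 col=6 char='g'
After 5 (h): row=1 col=5 char='_'
After 6 (b): row=1 col=0 char='s'
After 7 (k): row=0 col=0 char='_'
After 8 (w): row=0 col=1 char='r'
After 9 (b): row=0 col=1 char='r'
After 10 (G): row=5 col=0 char='b'

Answer: bird  red  pink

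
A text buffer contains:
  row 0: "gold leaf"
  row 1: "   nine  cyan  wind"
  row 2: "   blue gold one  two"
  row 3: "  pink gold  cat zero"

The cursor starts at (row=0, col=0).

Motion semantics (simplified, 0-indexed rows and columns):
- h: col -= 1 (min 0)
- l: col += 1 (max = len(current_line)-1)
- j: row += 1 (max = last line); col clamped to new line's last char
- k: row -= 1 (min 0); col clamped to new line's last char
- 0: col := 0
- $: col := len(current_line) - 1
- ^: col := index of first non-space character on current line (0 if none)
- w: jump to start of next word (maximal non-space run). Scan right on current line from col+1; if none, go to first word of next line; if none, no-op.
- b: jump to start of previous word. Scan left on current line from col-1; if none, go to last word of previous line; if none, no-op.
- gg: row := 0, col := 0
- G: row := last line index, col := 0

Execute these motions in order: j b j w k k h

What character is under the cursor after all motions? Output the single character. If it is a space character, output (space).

Answer: a

Derivation:
After 1 (j): row=1 col=0 char='_'
After 2 (b): row=0 col=5 char='l'
After 3 (j): row=1 col=5 char='n'
After 4 (w): row=1 col=9 char='c'
After 5 (k): row=0 col=8 char='f'
After 6 (k): row=0 col=8 char='f'
After 7 (h): row=0 col=7 char='a'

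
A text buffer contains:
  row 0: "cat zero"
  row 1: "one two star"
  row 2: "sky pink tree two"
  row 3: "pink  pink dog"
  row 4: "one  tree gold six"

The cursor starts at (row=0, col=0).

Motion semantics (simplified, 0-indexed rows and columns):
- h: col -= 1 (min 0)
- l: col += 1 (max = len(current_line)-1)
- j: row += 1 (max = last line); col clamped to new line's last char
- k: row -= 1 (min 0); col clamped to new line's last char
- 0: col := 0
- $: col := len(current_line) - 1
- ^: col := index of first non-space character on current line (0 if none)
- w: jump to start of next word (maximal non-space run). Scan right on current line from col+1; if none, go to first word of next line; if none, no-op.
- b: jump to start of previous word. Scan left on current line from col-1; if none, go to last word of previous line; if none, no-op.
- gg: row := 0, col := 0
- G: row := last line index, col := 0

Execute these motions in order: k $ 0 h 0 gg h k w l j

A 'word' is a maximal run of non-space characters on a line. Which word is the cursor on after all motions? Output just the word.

Answer: two

Derivation:
After 1 (k): row=0 col=0 char='c'
After 2 ($): row=0 col=7 char='o'
After 3 (0): row=0 col=0 char='c'
After 4 (h): row=0 col=0 char='c'
After 5 (0): row=0 col=0 char='c'
After 6 (gg): row=0 col=0 char='c'
After 7 (h): row=0 col=0 char='c'
After 8 (k): row=0 col=0 char='c'
After 9 (w): row=0 col=4 char='z'
After 10 (l): row=0 col=5 char='e'
After 11 (j): row=1 col=5 char='w'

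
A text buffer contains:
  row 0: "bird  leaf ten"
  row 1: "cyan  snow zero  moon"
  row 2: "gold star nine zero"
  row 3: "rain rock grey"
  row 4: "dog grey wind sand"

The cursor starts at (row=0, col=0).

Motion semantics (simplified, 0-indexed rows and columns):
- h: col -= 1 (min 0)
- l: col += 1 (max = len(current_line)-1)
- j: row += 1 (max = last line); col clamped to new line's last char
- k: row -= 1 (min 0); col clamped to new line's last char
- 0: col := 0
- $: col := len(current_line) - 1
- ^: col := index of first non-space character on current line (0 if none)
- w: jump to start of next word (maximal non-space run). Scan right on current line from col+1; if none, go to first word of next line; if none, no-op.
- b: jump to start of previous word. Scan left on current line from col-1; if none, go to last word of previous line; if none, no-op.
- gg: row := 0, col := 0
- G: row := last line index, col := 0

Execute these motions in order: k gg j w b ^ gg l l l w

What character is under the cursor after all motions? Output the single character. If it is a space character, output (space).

After 1 (k): row=0 col=0 char='b'
After 2 (gg): row=0 col=0 char='b'
After 3 (j): row=1 col=0 char='c'
After 4 (w): row=1 col=6 char='s'
After 5 (b): row=1 col=0 char='c'
After 6 (^): row=1 col=0 char='c'
After 7 (gg): row=0 col=0 char='b'
After 8 (l): row=0 col=1 char='i'
After 9 (l): row=0 col=2 char='r'
After 10 (l): row=0 col=3 char='d'
After 11 (w): row=0 col=6 char='l'

Answer: l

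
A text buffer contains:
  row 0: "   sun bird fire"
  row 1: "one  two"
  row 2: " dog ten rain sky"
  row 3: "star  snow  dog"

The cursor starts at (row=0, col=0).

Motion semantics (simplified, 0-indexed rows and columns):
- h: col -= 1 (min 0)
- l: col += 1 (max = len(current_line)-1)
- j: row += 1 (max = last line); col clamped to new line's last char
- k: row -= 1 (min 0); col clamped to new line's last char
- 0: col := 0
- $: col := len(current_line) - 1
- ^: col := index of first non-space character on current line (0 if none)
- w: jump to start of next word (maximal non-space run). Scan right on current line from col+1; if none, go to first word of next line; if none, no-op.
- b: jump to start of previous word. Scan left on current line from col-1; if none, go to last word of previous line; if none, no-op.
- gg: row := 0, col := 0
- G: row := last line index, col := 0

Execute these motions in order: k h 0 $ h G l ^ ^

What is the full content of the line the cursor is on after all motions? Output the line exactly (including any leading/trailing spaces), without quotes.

Answer: star  snow  dog

Derivation:
After 1 (k): row=0 col=0 char='_'
After 2 (h): row=0 col=0 char='_'
After 3 (0): row=0 col=0 char='_'
After 4 ($): row=0 col=15 char='e'
After 5 (h): row=0 col=14 char='r'
After 6 (G): row=3 col=0 char='s'
After 7 (l): row=3 col=1 char='t'
After 8 (^): row=3 col=0 char='s'
After 9 (^): row=3 col=0 char='s'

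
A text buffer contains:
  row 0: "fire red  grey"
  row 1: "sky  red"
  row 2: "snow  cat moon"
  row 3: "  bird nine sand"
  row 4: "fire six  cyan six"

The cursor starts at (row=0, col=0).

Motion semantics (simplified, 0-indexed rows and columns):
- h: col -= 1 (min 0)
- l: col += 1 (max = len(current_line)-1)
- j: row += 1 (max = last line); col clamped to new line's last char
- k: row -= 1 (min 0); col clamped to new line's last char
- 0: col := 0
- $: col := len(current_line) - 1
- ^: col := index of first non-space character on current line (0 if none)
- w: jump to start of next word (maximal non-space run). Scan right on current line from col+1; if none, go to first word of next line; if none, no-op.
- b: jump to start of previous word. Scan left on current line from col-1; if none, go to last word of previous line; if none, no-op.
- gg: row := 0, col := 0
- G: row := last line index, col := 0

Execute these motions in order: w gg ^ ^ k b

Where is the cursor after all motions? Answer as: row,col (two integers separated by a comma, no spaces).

Answer: 0,0

Derivation:
After 1 (w): row=0 col=5 char='r'
After 2 (gg): row=0 col=0 char='f'
After 3 (^): row=0 col=0 char='f'
After 4 (^): row=0 col=0 char='f'
After 5 (k): row=0 col=0 char='f'
After 6 (b): row=0 col=0 char='f'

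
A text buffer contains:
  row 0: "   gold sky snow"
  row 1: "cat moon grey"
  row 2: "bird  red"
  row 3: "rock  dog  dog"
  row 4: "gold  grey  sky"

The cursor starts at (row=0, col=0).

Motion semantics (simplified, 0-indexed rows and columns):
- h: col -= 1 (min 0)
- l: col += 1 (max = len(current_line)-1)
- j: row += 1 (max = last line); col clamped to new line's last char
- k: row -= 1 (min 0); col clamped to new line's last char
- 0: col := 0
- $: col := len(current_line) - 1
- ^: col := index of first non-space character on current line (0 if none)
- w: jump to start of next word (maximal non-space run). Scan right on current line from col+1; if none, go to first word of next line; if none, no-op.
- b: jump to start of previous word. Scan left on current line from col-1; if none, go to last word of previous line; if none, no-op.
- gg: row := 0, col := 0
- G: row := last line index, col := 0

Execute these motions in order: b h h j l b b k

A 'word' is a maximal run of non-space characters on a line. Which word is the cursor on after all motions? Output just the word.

Answer: snow

Derivation:
After 1 (b): row=0 col=0 char='_'
After 2 (h): row=0 col=0 char='_'
After 3 (h): row=0 col=0 char='_'
After 4 (j): row=1 col=0 char='c'
After 5 (l): row=1 col=1 char='a'
After 6 (b): row=1 col=0 char='c'
After 7 (b): row=0 col=12 char='s'
After 8 (k): row=0 col=12 char='s'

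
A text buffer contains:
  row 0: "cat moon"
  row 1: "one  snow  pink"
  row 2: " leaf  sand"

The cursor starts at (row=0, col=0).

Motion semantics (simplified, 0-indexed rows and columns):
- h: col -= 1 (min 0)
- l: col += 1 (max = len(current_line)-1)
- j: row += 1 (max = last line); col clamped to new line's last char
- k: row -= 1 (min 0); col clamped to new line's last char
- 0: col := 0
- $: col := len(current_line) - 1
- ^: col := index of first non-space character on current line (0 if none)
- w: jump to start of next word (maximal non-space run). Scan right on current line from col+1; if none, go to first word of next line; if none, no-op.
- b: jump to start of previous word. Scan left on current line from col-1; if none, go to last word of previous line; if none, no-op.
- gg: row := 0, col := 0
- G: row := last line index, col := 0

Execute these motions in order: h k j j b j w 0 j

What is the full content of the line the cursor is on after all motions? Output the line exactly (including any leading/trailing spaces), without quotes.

Answer:  leaf  sand

Derivation:
After 1 (h): row=0 col=0 char='c'
After 2 (k): row=0 col=0 char='c'
After 3 (j): row=1 col=0 char='o'
After 4 (j): row=2 col=0 char='_'
After 5 (b): row=1 col=11 char='p'
After 6 (j): row=2 col=10 char='d'
After 7 (w): row=2 col=10 char='d'
After 8 (0): row=2 col=0 char='_'
After 9 (j): row=2 col=0 char='_'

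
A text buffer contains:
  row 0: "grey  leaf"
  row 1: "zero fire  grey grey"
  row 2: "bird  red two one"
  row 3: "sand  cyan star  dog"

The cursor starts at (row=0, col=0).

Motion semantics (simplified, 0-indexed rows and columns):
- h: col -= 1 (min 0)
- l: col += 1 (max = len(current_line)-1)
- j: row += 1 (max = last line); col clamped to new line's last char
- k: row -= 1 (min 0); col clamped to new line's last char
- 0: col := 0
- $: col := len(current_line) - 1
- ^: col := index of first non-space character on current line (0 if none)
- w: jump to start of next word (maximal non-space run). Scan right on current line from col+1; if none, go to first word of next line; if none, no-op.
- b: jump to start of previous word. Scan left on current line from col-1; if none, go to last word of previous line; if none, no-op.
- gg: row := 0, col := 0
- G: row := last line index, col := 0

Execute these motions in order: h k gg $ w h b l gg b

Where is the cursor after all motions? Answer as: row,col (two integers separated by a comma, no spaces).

Answer: 0,0

Derivation:
After 1 (h): row=0 col=0 char='g'
After 2 (k): row=0 col=0 char='g'
After 3 (gg): row=0 col=0 char='g'
After 4 ($): row=0 col=9 char='f'
After 5 (w): row=1 col=0 char='z'
After 6 (h): row=1 col=0 char='z'
After 7 (b): row=0 col=6 char='l'
After 8 (l): row=0 col=7 char='e'
After 9 (gg): row=0 col=0 char='g'
After 10 (b): row=0 col=0 char='g'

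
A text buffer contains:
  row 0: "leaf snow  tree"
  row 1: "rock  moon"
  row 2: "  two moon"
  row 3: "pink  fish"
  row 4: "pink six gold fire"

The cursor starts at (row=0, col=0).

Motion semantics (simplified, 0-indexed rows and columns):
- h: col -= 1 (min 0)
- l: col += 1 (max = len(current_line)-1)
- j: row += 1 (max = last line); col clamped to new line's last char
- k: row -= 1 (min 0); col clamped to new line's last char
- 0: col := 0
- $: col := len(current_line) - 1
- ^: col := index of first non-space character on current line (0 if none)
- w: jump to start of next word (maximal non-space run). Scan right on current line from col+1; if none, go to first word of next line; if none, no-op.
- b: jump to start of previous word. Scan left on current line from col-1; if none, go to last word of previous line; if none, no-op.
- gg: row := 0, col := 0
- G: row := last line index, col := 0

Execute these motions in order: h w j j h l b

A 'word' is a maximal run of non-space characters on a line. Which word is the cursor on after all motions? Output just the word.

Answer: two

Derivation:
After 1 (h): row=0 col=0 char='l'
After 2 (w): row=0 col=5 char='s'
After 3 (j): row=1 col=5 char='_'
After 4 (j): row=2 col=5 char='_'
After 5 (h): row=2 col=4 char='o'
After 6 (l): row=2 col=5 char='_'
After 7 (b): row=2 col=2 char='t'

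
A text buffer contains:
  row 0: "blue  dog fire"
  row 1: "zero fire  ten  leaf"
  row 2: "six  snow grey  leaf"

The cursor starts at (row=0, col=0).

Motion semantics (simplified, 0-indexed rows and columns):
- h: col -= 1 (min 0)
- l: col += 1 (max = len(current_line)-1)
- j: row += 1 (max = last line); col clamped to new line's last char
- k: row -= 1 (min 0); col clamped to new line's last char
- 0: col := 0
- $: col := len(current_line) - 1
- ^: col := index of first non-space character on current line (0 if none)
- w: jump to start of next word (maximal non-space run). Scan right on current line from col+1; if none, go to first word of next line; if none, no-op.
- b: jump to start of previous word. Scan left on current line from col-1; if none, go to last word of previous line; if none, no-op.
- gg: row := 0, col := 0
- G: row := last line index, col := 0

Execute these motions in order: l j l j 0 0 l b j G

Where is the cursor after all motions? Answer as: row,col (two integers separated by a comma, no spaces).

Answer: 2,0

Derivation:
After 1 (l): row=0 col=1 char='l'
After 2 (j): row=1 col=1 char='e'
After 3 (l): row=1 col=2 char='r'
After 4 (j): row=2 col=2 char='x'
After 5 (0): row=2 col=0 char='s'
After 6 (0): row=2 col=0 char='s'
After 7 (l): row=2 col=1 char='i'
After 8 (b): row=2 col=0 char='s'
After 9 (j): row=2 col=0 char='s'
After 10 (G): row=2 col=0 char='s'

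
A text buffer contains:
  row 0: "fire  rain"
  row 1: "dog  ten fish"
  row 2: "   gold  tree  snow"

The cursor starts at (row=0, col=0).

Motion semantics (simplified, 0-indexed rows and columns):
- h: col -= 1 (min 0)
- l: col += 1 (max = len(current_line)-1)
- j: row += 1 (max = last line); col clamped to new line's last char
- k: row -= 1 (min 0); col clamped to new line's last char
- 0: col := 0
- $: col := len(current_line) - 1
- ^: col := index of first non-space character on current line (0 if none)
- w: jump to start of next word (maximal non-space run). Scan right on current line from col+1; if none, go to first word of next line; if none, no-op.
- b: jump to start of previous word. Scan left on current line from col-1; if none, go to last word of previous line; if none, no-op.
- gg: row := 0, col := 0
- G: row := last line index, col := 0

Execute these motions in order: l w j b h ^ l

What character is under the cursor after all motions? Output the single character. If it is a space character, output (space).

Answer: o

Derivation:
After 1 (l): row=0 col=1 char='i'
After 2 (w): row=0 col=6 char='r'
After 3 (j): row=1 col=6 char='e'
After 4 (b): row=1 col=5 char='t'
After 5 (h): row=1 col=4 char='_'
After 6 (^): row=1 col=0 char='d'
After 7 (l): row=1 col=1 char='o'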